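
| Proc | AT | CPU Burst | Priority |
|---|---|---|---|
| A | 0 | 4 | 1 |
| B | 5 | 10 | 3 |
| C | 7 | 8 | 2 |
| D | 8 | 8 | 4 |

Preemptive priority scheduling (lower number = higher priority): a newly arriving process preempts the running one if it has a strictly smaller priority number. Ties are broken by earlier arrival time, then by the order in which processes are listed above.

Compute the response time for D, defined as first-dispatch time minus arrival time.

Gantt: | A 0-4 | idle 4-5 | B 5-7 | C 7-15 | B 15-23 | D 23-31 |
Completion: A=4  B=23  C=15  D=31
Response(D) = first start − arrival = 23 − 8 = 15

15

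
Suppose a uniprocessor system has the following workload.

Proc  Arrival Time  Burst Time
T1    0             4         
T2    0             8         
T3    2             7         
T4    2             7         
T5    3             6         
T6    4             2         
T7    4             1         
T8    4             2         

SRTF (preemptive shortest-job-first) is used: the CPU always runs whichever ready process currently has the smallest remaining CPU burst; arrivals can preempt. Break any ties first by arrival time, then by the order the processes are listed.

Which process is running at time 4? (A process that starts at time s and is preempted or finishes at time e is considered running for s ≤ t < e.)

Gantt: | T1 0-4 | T7 4-5 | T6 5-7 | T8 7-9 | T5 9-15 | T3 15-22 | T4 22-29 | T2 29-37 |
Completion: T1=4  T2=37  T3=22  T4=29  T5=15  T6=7  T7=5  T8=9
Turnaround (C−A): T1=4  T2=37  T3=20  T4=27  T5=12  T6=3  T7=1  T8=5

T7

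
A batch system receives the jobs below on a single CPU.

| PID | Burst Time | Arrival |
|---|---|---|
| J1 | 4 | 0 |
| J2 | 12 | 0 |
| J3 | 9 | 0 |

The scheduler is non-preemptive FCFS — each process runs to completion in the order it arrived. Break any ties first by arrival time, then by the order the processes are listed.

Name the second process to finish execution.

J2

Schedule: | J1 0-4 | J2 4-16 | J3 16-25 |
Completion: J1=4  J2=16  J3=25
Finish order: J1 → J2 → J3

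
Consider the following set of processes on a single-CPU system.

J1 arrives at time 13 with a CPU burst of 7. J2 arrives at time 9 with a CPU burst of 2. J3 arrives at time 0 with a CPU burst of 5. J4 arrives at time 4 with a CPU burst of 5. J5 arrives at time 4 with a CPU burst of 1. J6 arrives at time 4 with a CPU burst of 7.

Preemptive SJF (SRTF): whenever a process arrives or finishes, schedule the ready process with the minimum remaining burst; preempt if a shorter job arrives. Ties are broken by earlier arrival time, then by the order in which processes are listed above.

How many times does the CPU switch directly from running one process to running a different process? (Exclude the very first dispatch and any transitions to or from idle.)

Timeline: | J3 0-5 | J5 5-6 | J4 6-11 | J2 11-13 | J6 13-20 | J1 20-27 |
Completion: J1=27  J2=13  J3=5  J4=11  J5=6  J6=20

5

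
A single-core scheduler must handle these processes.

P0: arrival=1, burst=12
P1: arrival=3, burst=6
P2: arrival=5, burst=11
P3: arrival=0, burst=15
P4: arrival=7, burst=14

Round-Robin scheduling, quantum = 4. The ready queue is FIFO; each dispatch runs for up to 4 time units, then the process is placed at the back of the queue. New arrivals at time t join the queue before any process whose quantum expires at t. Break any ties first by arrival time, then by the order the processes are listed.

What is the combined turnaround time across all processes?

219

Gantt: | P3 0-4 | P0 4-8 | P1 8-12 | P3 12-16 | P2 16-20 | P4 20-24 | P0 24-28 | P1 28-30 | P3 30-34 | P2 34-38 | P4 38-42 | P0 42-46 | P3 46-49 | P2 49-52 | P4 52-58 |
Completion: P0=46  P1=30  P2=52  P3=49  P4=58
Turnaround (C−A): P0=45  P1=27  P2=47  P3=49  P4=51
Turnaround = completion − arrival: P0=45, P1=27, P2=47, P3=49, P4=51
Total turnaround = 45 + 27 + 47 + 49 + 51 = 219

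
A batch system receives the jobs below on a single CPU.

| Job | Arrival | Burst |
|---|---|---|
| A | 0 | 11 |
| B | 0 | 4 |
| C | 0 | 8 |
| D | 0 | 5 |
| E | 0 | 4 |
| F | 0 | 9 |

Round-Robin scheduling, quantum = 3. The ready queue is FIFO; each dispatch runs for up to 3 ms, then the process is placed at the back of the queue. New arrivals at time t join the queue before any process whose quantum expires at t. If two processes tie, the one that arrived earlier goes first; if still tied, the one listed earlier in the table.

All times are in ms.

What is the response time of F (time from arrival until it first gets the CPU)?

15

Gantt: | A 0-3 | B 3-6 | C 6-9 | D 9-12 | E 12-15 | F 15-18 | A 18-21 | B 21-22 | C 22-25 | D 25-27 | E 27-28 | F 28-31 | A 31-34 | C 34-36 | F 36-39 | A 39-41 |
Completion: A=41  B=22  C=36  D=27  E=28  F=39
Response(F) = first start − arrival = 15 − 0 = 15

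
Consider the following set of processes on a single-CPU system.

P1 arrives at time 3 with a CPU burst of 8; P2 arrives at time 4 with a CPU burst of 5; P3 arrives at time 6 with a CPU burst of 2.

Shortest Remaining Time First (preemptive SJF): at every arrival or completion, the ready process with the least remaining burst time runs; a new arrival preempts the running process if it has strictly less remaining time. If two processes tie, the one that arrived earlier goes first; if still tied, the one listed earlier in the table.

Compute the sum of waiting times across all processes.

9

Gantt: | idle 0-3 | P1 3-4 | P2 4-6 | P3 6-8 | P2 8-11 | P1 11-18 |
Completion: P1=18  P2=11  P3=8
Turnaround (C−A): P1=15  P2=7  P3=2
Waiting = turnaround − burst: P1=7, P2=2, P3=0
Total waiting = 7 + 2 + 0 = 9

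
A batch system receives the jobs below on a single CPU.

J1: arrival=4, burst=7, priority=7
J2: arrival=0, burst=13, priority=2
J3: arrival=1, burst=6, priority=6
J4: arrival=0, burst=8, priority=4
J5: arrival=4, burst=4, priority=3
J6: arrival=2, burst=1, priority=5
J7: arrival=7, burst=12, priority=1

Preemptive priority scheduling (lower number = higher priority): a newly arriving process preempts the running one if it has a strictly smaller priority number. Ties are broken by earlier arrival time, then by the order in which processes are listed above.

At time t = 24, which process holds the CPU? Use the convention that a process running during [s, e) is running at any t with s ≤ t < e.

J2

Timeline: | J2 0-7 | J7 7-19 | J2 19-25 | J5 25-29 | J4 29-37 | J6 37-38 | J3 38-44 | J1 44-51 |
Completion: J1=51  J2=25  J3=44  J4=37  J5=29  J6=38  J7=19
Turnaround (C−A): J1=47  J2=25  J3=43  J4=37  J5=25  J6=36  J7=12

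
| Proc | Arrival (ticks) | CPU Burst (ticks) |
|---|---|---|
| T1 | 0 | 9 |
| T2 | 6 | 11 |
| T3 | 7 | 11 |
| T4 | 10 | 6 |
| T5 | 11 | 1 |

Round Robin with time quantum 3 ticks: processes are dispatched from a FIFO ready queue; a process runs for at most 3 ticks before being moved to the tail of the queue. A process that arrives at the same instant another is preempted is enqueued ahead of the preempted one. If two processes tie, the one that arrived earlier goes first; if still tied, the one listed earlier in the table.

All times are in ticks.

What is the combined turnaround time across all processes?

Timeline: | T1 0-6 | T2 6-9 | T1 9-12 | T3 12-15 | T2 15-18 | T4 18-21 | T5 21-22 | T3 22-25 | T2 25-28 | T4 28-31 | T3 31-34 | T2 34-36 | T3 36-38 |
Completion: T1=12  T2=36  T3=38  T4=31  T5=22
Turnaround (C−A): T1=12  T2=30  T3=31  T4=21  T5=11
Turnaround = completion − arrival: T1=12, T2=30, T3=31, T4=21, T5=11
Total turnaround = 12 + 30 + 31 + 21 + 11 = 105

105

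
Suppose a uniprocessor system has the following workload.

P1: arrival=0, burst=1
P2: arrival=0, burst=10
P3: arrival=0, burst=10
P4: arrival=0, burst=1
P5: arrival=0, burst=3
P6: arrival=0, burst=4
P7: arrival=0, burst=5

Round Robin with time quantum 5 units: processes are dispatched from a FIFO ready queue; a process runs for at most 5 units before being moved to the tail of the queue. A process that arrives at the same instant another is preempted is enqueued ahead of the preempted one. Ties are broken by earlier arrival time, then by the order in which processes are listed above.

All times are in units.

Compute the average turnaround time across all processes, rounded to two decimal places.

19.14

Gantt: | P1 0-1 | P2 1-6 | P3 6-11 | P4 11-12 | P5 12-15 | P6 15-19 | P7 19-24 | P2 24-29 | P3 29-34 |
Completion: P1=1  P2=29  P3=34  P4=12  P5=15  P6=19  P7=24
Turnaround (C−A): P1=1  P2=29  P3=34  P4=12  P5=15  P6=19  P7=24
Turnaround times: P1=1, P2=29, P3=34, P4=12, P5=15, P6=19, P7=24
Average turnaround = (1+29+34+12+15+19+24) / 7 = 134/7 = 19.14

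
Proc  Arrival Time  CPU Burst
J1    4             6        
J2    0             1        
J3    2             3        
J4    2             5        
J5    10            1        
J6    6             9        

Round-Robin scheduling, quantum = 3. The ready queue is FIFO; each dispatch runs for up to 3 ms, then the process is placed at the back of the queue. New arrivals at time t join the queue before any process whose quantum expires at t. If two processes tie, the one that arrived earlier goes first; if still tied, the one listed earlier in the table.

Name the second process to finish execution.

Schedule: | J2 0-1 | idle 1-2 | J3 2-5 | J4 5-8 | J1 8-11 | J6 11-14 | J4 14-16 | J5 16-17 | J1 17-20 | J6 20-26 |
Completion: J1=20  J2=1  J3=5  J4=16  J5=17  J6=26
Turnaround (C−A): J1=16  J2=1  J3=3  J4=14  J5=7  J6=20
Finish order: J2 → J3 → J4 → J5 → J1 → J6

J3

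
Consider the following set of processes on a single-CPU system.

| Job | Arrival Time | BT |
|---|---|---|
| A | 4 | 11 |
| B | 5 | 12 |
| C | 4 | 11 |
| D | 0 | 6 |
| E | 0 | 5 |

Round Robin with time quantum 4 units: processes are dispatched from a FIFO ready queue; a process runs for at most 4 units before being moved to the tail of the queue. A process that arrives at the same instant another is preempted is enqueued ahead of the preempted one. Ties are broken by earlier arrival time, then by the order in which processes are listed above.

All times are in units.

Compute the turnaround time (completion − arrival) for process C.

Gantt: | D 0-4 | E 4-8 | A 8-12 | C 12-16 | D 16-18 | B 18-22 | E 22-23 | A 23-27 | C 27-31 | B 31-35 | A 35-38 | C 38-41 | B 41-45 |
Completion: A=38  B=45  C=41  D=18  E=23
Turnaround (C−A): A=34  B=40  C=37  D=18  E=23
Turnaround(C) = completion − arrival = 41 − 4 = 37

37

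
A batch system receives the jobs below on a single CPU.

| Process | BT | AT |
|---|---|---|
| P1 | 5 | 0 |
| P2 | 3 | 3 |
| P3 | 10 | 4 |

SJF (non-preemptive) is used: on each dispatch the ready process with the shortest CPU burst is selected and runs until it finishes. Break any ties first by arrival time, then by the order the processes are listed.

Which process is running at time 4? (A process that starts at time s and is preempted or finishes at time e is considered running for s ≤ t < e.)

P1

Schedule: | P1 0-5 | P2 5-8 | P3 8-18 |
Completion: P1=5  P2=8  P3=18
Turnaround (C−A): P1=5  P2=5  P3=14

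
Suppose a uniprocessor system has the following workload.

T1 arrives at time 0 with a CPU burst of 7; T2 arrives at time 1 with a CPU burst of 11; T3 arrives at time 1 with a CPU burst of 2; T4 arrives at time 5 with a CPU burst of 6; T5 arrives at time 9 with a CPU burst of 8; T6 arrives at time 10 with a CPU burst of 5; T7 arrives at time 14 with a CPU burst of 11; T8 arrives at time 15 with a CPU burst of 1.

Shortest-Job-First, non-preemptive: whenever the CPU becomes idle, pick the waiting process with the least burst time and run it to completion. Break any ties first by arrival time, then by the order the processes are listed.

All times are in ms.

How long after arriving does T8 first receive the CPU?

Schedule: | T1 0-7 | T3 7-9 | T4 9-15 | T8 15-16 | T6 16-21 | T5 21-29 | T2 29-40 | T7 40-51 |
Completion: T1=7  T2=40  T3=9  T4=15  T5=29  T6=21  T7=51  T8=16
Response(T8) = first start − arrival = 15 − 15 = 0

0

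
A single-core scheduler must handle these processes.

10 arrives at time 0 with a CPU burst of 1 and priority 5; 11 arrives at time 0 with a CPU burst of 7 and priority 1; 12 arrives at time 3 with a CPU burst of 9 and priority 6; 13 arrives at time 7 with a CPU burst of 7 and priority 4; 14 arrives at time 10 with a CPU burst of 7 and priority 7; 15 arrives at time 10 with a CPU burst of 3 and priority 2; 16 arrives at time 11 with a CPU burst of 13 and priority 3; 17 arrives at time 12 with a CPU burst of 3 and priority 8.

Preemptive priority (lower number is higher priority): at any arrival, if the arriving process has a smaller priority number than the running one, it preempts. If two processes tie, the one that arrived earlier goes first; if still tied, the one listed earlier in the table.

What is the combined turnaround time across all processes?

191

Timeline: | 11 0-7 | 13 7-10 | 15 10-13 | 16 13-26 | 13 26-30 | 10 30-31 | 12 31-40 | 14 40-47 | 17 47-50 |
Completion: 10=31  11=7  12=40  13=30  14=47  15=13  16=26  17=50
Turnaround (C−A): 10=31  11=7  12=37  13=23  14=37  15=3  16=15  17=38
Turnaround = completion − arrival: 10=31, 11=7, 12=37, 13=23, 14=37, 15=3, 16=15, 17=38
Total turnaround = 31 + 7 + 37 + 23 + 37 + 3 + 15 + 38 = 191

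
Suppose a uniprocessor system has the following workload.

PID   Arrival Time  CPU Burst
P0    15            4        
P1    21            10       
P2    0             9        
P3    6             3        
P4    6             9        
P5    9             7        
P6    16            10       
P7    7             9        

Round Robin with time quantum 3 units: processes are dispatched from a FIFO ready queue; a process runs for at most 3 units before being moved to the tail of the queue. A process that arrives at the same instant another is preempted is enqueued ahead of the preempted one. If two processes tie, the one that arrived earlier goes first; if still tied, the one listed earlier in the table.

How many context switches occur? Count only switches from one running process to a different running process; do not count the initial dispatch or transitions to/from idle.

21

Timeline: | P2 0-6 | P3 6-9 | P4 9-12 | P2 12-15 | P7 15-18 | P5 18-21 | P4 21-24 | P0 24-27 | P6 27-30 | P7 30-33 | P1 33-36 | P5 36-39 | P4 39-42 | P0 42-43 | P6 43-46 | P7 46-49 | P1 49-52 | P5 52-53 | P6 53-56 | P1 56-59 | P6 59-60 | P1 60-61 |
Completion: P0=43  P1=61  P2=15  P3=9  P4=42  P5=53  P6=60  P7=49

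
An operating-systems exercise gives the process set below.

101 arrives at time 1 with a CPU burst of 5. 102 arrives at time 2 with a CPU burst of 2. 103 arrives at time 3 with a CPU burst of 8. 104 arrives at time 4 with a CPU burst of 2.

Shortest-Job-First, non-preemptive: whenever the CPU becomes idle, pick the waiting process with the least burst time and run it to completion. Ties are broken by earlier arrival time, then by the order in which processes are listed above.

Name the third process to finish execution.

Schedule: | idle 0-1 | 101 1-6 | 102 6-8 | 104 8-10 | 103 10-18 |
Completion: 101=6  102=8  103=18  104=10
Turnaround (C−A): 101=5  102=6  103=15  104=6
Finish order: 101 → 102 → 104 → 103

104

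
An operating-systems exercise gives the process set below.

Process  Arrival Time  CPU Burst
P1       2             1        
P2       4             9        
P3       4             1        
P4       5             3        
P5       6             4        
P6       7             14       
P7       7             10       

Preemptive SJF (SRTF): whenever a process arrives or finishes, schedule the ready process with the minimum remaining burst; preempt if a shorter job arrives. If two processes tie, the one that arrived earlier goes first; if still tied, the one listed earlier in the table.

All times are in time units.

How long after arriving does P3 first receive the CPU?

Timeline: | idle 0-2 | P1 2-3 | idle 3-4 | P3 4-5 | P4 5-8 | P5 8-12 | P2 12-21 | P7 21-31 | P6 31-45 |
Completion: P1=3  P2=21  P3=5  P4=8  P5=12  P6=45  P7=31
Response(P3) = first start − arrival = 4 − 4 = 0

0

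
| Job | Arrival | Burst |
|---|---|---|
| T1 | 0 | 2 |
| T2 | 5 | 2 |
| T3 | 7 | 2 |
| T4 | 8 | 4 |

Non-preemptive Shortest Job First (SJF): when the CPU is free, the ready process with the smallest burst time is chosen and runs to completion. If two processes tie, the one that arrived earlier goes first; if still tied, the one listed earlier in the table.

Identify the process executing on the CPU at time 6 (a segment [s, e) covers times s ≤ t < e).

Timeline: | T1 0-2 | idle 2-5 | T2 5-7 | T3 7-9 | T4 9-13 |
Completion: T1=2  T2=7  T3=9  T4=13
Turnaround (C−A): T1=2  T2=2  T3=2  T4=5

T2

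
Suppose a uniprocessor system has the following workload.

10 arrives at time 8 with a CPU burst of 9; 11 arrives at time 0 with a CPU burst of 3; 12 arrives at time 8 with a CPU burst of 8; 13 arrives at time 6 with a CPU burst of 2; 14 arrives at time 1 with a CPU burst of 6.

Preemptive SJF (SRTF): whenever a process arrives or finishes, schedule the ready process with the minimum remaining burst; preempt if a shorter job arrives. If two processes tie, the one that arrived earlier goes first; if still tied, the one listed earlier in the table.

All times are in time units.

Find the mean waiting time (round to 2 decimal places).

3.60

Timeline: | 11 0-3 | 14 3-6 | 13 6-8 | 14 8-11 | 12 11-19 | 10 19-28 |
Completion: 10=28  11=3  12=19  13=8  14=11
Turnaround (C−A): 10=20  11=3  12=11  13=2  14=10
Waiting times: 10=11, 11=0, 12=3, 13=0, 14=4
Average waiting = (11+0+3+0+4) / 5 = 18/5 = 3.60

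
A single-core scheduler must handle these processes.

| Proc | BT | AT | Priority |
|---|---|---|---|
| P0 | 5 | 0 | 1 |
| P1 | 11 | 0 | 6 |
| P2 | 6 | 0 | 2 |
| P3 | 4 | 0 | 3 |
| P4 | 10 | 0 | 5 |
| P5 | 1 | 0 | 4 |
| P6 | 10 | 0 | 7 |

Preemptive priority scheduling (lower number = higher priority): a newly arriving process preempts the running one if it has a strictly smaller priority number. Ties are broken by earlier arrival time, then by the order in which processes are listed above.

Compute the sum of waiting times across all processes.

110

Gantt: | P0 0-5 | P2 5-11 | P3 11-15 | P5 15-16 | P4 16-26 | P1 26-37 | P6 37-47 |
Completion: P0=5  P1=37  P2=11  P3=15  P4=26  P5=16  P6=47
Turnaround (C−A): P0=5  P1=37  P2=11  P3=15  P4=26  P5=16  P6=47
Waiting = turnaround − burst: P0=0, P1=26, P2=5, P3=11, P4=16, P5=15, P6=37
Total waiting = 0 + 26 + 5 + 11 + 16 + 15 + 37 = 110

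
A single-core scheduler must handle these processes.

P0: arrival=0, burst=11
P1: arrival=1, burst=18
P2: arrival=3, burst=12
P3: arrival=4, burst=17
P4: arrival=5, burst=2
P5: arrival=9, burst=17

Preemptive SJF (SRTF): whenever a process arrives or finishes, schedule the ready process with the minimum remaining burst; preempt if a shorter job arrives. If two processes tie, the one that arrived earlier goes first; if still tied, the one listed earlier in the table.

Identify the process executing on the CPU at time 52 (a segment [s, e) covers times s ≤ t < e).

P5

Timeline: | P0 0-5 | P4 5-7 | P0 7-13 | P2 13-25 | P3 25-42 | P5 42-59 | P1 59-77 |
Completion: P0=13  P1=77  P2=25  P3=42  P4=7  P5=59
Turnaround (C−A): P0=13  P1=76  P2=22  P3=38  P4=2  P5=50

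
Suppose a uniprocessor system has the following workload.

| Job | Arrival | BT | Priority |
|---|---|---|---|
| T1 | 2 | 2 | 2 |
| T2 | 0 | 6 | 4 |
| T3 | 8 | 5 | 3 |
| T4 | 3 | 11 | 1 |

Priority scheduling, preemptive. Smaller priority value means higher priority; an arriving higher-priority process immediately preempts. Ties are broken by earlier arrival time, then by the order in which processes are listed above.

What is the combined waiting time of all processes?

Timeline: | T2 0-2 | T1 2-3 | T4 3-14 | T1 14-15 | T3 15-20 | T2 20-24 |
Completion: T1=15  T2=24  T3=20  T4=14
Turnaround (C−A): T1=13  T2=24  T3=12  T4=11
Waiting = turnaround − burst: T1=11, T2=18, T3=7, T4=0
Total waiting = 11 + 18 + 7 + 0 = 36

36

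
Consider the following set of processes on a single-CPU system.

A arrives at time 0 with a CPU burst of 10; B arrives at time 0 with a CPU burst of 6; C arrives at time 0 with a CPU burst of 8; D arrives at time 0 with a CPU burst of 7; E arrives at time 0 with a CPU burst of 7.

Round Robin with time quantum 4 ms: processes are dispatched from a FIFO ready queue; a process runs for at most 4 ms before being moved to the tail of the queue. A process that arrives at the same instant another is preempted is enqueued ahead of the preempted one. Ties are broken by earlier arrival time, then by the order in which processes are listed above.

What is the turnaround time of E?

Gantt: | A 0-4 | B 4-8 | C 8-12 | D 12-16 | E 16-20 | A 20-24 | B 24-26 | C 26-30 | D 30-33 | E 33-36 | A 36-38 |
Completion: A=38  B=26  C=30  D=33  E=36
Turnaround (C−A): A=38  B=26  C=30  D=33  E=36
Turnaround(E) = completion − arrival = 36 − 0 = 36

36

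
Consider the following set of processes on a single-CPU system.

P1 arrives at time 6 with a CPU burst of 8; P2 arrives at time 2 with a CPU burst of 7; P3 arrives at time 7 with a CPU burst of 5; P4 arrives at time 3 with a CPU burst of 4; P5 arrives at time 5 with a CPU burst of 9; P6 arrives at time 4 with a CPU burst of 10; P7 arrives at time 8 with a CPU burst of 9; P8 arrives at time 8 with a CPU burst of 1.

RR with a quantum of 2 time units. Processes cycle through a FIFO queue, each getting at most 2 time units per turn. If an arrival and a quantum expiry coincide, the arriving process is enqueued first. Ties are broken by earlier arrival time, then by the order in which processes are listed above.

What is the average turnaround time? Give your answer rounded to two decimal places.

Schedule: | idle 0-2 | P2 2-4 | P4 4-6 | P6 6-8 | P2 8-10 | P5 10-12 | P1 12-14 | P4 14-16 | P3 16-18 | P7 18-20 | P8 20-21 | P6 21-23 | P2 23-25 | P5 25-27 | P1 27-29 | P3 29-31 | P7 31-33 | P6 33-35 | P2 35-36 | P5 36-38 | P1 38-40 | P3 40-41 | P7 41-43 | P6 43-45 | P5 45-47 | P1 47-49 | P7 49-51 | P6 51-53 | P5 53-54 | P7 54-55 |
Completion: P1=49  P2=36  P3=41  P4=16  P5=54  P6=53  P7=55  P8=21
Turnaround (C−A): P1=43  P2=34  P3=34  P4=13  P5=49  P6=49  P7=47  P8=13
Turnaround times: P1=43, P2=34, P3=34, P4=13, P5=49, P6=49, P7=47, P8=13
Average turnaround = (43+34+34+13+49+49+47+13) / 8 = 282/8 = 35.25

35.25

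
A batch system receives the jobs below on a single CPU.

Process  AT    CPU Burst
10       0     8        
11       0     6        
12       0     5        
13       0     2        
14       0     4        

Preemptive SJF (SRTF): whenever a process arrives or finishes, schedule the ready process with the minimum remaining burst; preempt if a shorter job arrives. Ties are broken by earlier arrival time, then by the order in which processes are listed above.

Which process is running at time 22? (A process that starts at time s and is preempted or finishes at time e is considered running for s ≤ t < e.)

Schedule: | 13 0-2 | 14 2-6 | 12 6-11 | 11 11-17 | 10 17-25 |
Completion: 10=25  11=17  12=11  13=2  14=6
Turnaround (C−A): 10=25  11=17  12=11  13=2  14=6

10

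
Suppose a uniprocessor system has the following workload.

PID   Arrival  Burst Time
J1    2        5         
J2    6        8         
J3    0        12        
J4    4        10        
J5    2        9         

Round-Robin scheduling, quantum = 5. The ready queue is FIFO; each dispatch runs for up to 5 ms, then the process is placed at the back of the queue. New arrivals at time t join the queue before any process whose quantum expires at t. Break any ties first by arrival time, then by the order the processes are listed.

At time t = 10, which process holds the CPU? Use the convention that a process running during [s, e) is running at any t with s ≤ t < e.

J5

Schedule: | J3 0-5 | J1 5-10 | J5 10-15 | J4 15-20 | J3 20-25 | J2 25-30 | J5 30-34 | J4 34-39 | J3 39-41 | J2 41-44 |
Completion: J1=10  J2=44  J3=41  J4=39  J5=34
Turnaround (C−A): J1=8  J2=38  J3=41  J4=35  J5=32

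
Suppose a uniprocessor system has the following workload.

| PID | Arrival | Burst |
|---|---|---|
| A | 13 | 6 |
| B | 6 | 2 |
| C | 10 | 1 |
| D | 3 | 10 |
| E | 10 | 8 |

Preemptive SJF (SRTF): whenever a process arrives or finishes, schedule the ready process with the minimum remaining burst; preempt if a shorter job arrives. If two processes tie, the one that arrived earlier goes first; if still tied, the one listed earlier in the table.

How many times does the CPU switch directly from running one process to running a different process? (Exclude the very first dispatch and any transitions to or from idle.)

Gantt: | idle 0-3 | D 3-6 | B 6-8 | D 8-10 | C 10-11 | D 11-16 | A 16-22 | E 22-30 |
Completion: A=22  B=8  C=11  D=16  E=30
Turnaround (C−A): A=9  B=2  C=1  D=13  E=20

6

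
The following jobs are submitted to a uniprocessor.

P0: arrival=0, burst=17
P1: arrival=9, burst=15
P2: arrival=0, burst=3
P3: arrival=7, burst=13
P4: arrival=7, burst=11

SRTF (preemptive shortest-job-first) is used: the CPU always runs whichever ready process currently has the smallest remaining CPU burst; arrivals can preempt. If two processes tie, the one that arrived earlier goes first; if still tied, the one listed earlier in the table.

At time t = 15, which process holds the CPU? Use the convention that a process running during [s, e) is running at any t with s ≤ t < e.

P4

Schedule: | P2 0-3 | P0 3-7 | P4 7-18 | P0 18-31 | P3 31-44 | P1 44-59 |
Completion: P0=31  P1=59  P2=3  P3=44  P4=18
Turnaround (C−A): P0=31  P1=50  P2=3  P3=37  P4=11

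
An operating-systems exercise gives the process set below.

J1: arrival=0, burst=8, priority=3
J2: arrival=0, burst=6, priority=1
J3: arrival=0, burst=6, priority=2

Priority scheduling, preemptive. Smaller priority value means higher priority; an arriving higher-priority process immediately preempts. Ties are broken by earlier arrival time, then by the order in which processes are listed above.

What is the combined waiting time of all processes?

18

Schedule: | J2 0-6 | J3 6-12 | J1 12-20 |
Completion: J1=20  J2=6  J3=12
Turnaround (C−A): J1=20  J2=6  J3=12
Waiting = turnaround − burst: J1=12, J2=0, J3=6
Total waiting = 12 + 0 + 6 = 18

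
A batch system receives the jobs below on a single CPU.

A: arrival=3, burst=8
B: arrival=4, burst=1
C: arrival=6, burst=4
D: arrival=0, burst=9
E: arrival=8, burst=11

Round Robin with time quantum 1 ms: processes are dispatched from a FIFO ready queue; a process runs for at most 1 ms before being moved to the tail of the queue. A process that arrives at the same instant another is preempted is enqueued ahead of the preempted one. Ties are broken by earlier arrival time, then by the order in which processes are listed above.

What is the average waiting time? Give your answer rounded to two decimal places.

Schedule: | D 0-3 | A 3-4 | D 4-5 | B 5-6 | A 6-7 | D 7-8 | C 8-9 | A 9-10 | E 10-11 | D 11-12 | C 12-13 | A 13-14 | E 14-15 | D 15-16 | C 16-17 | A 17-18 | E 18-19 | D 19-20 | C 20-21 | A 21-22 | E 22-23 | D 23-24 | A 24-25 | E 25-26 | A 26-27 | E 27-33 |
Completion: A=27  B=6  C=21  D=24  E=33
Turnaround (C−A): A=24  B=2  C=15  D=24  E=25
Waiting times: A=16, B=1, C=11, D=15, E=14
Average waiting = (16+1+11+15+14) / 5 = 57/5 = 11.40

11.40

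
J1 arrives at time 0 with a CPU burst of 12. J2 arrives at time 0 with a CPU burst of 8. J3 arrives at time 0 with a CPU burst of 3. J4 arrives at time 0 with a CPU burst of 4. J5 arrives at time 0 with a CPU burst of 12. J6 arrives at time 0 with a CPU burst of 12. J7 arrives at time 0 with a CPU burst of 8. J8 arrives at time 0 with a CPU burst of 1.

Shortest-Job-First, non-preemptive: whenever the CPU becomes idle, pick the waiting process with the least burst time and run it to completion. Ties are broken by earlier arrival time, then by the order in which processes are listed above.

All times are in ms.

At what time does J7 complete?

24

Schedule: | J8 0-1 | J3 1-4 | J4 4-8 | J2 8-16 | J7 16-24 | J1 24-36 | J5 36-48 | J6 48-60 |
Completion: J1=36  J2=16  J3=4  J4=8  J5=48  J6=60  J7=24  J8=1
Turnaround (C−A): J1=36  J2=16  J3=4  J4=8  J5=48  J6=60  J7=24  J8=1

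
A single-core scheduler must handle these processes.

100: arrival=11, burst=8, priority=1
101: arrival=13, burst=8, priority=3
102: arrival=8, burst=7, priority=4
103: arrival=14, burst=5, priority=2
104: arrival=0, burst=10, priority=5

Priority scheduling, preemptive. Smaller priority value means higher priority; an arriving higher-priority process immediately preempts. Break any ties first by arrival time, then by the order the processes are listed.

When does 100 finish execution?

19

Timeline: | 104 0-8 | 102 8-11 | 100 11-19 | 103 19-24 | 101 24-32 | 102 32-36 | 104 36-38 |
Completion: 100=19  101=32  102=36  103=24  104=38
Turnaround (C−A): 100=8  101=19  102=28  103=10  104=38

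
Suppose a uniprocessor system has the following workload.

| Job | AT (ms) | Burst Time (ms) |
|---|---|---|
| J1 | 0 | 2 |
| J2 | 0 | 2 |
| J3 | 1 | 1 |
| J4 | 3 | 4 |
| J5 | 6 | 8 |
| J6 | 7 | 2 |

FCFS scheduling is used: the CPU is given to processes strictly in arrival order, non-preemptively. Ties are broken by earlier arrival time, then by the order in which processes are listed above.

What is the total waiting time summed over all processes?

20

Schedule: | J1 0-2 | J2 2-4 | J3 4-5 | J4 5-9 | J5 9-17 | J6 17-19 |
Completion: J1=2  J2=4  J3=5  J4=9  J5=17  J6=19
Turnaround (C−A): J1=2  J2=4  J3=4  J4=6  J5=11  J6=12
Waiting = turnaround − burst: J1=0, J2=2, J3=3, J4=2, J5=3, J6=10
Total waiting = 0 + 2 + 3 + 2 + 3 + 10 = 20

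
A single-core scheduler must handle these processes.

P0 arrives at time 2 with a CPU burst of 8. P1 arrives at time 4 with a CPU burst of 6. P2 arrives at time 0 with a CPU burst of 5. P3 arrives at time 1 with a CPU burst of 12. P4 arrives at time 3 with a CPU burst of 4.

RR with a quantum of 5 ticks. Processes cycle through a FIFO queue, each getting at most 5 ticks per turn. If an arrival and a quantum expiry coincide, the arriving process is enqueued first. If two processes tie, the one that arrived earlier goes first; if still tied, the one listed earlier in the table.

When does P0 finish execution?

32

Gantt: | P2 0-5 | P3 5-10 | P0 10-15 | P4 15-19 | P1 19-24 | P3 24-29 | P0 29-32 | P1 32-33 | P3 33-35 |
Completion: P0=32  P1=33  P2=5  P3=35  P4=19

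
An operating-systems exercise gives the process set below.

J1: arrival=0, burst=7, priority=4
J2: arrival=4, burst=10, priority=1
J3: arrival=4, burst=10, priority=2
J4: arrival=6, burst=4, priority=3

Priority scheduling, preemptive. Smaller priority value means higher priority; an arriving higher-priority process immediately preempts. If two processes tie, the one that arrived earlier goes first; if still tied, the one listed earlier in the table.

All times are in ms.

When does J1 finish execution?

Timeline: | J1 0-4 | J2 4-14 | J3 14-24 | J4 24-28 | J1 28-31 |
Completion: J1=31  J2=14  J3=24  J4=28
Turnaround (C−A): J1=31  J2=10  J3=20  J4=22

31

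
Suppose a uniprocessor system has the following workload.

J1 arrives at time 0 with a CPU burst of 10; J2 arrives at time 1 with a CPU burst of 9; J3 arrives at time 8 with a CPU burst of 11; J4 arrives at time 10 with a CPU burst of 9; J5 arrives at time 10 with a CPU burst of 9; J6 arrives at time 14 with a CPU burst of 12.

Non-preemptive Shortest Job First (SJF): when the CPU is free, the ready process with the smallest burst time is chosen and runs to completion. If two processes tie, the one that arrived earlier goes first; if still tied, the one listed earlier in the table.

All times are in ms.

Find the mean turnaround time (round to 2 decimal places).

26.50

Timeline: | J1 0-10 | J2 10-19 | J4 19-28 | J5 28-37 | J3 37-48 | J6 48-60 |
Completion: J1=10  J2=19  J3=48  J4=28  J5=37  J6=60
Turnaround (C−A): J1=10  J2=18  J3=40  J4=18  J5=27  J6=46
Turnaround times: J1=10, J2=18, J3=40, J4=18, J5=27, J6=46
Average turnaround = (10+18+40+18+27+46) / 6 = 159/6 = 26.50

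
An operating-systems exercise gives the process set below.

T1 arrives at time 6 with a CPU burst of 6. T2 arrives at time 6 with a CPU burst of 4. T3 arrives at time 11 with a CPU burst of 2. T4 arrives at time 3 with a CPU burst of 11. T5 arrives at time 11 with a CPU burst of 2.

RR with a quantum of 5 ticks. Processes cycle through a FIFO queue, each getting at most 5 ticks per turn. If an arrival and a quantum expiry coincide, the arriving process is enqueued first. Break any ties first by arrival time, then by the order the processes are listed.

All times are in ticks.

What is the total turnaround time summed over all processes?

85

Gantt: | idle 0-3 | T4 3-8 | T1 8-13 | T2 13-17 | T4 17-22 | T3 22-24 | T5 24-26 | T1 26-27 | T4 27-28 |
Completion: T1=27  T2=17  T3=24  T4=28  T5=26
Turnaround (C−A): T1=21  T2=11  T3=13  T4=25  T5=15
Turnaround = completion − arrival: T1=21, T2=11, T3=13, T4=25, T5=15
Total turnaround = 21 + 11 + 13 + 25 + 15 = 85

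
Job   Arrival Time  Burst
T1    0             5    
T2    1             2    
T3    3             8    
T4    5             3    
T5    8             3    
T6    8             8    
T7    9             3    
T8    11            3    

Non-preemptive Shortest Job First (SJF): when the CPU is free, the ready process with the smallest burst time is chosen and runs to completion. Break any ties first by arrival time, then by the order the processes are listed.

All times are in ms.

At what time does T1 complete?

Gantt: | T1 0-5 | T2 5-7 | T4 7-10 | T5 10-13 | T7 13-16 | T8 16-19 | T3 19-27 | T6 27-35 |
Completion: T1=5  T2=7  T3=27  T4=10  T5=13  T6=35  T7=16  T8=19

5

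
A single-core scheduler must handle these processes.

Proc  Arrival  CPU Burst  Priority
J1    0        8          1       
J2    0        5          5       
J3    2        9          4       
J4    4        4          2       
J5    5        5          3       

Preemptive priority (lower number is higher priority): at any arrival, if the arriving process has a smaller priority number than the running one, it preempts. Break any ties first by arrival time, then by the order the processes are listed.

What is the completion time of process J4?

12

Timeline: | J1 0-8 | J4 8-12 | J5 12-17 | J3 17-26 | J2 26-31 |
Completion: J1=8  J2=31  J3=26  J4=12  J5=17
Turnaround (C−A): J1=8  J2=31  J3=24  J4=8  J5=12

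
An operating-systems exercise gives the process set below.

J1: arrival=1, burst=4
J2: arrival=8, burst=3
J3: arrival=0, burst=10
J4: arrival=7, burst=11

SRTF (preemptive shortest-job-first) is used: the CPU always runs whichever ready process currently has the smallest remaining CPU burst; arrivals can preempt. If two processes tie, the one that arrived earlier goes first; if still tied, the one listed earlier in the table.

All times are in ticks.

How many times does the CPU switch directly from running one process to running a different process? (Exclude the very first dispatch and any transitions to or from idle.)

5

Gantt: | J3 0-1 | J1 1-5 | J3 5-8 | J2 8-11 | J3 11-17 | J4 17-28 |
Completion: J1=5  J2=11  J3=17  J4=28
Turnaround (C−A): J1=4  J2=3  J3=17  J4=21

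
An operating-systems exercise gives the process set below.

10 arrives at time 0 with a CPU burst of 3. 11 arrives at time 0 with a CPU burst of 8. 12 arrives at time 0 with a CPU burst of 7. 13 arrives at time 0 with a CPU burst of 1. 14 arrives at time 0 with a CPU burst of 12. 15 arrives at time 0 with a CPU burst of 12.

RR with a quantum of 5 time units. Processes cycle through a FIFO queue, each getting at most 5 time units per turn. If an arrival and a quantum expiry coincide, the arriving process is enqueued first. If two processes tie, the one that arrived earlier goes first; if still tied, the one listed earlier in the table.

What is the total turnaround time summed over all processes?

157

Gantt: | 10 0-3 | 11 3-8 | 12 8-13 | 13 13-14 | 14 14-19 | 15 19-24 | 11 24-27 | 12 27-29 | 14 29-34 | 15 34-39 | 14 39-41 | 15 41-43 |
Completion: 10=3  11=27  12=29  13=14  14=41  15=43
Turnaround (C−A): 10=3  11=27  12=29  13=14  14=41  15=43
Turnaround = completion − arrival: 10=3, 11=27, 12=29, 13=14, 14=41, 15=43
Total turnaround = 3 + 27 + 29 + 14 + 41 + 43 = 157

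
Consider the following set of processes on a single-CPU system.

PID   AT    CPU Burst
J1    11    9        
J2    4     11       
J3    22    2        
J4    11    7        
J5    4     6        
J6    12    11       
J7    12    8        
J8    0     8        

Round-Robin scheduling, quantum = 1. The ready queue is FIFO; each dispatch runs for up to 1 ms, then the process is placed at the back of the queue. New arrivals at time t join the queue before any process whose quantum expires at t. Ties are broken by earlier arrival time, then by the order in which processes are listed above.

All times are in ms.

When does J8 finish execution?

20

Schedule: | J8 0-4 | J2 4-5 | J5 5-6 | J8 6-7 | J2 7-8 | J5 8-9 | J8 9-10 | J2 10-11 | J5 11-12 | J8 12-13 | J1 13-14 | J4 14-15 | J2 15-16 | J6 16-17 | J7 17-18 | J5 18-19 | J8 19-20 | J1 20-21 | J4 21-22 | J2 22-23 | J6 23-24 | J7 24-25 | J5 25-26 | J1 26-27 | J3 27-28 | J4 28-29 | J2 29-30 | J6 30-31 | J7 31-32 | J5 32-33 | J1 33-34 | J3 34-35 | J4 35-36 | J2 36-37 | J6 37-38 | J7 38-39 | J1 39-40 | J4 40-41 | J2 41-42 | J6 42-43 | J7 43-44 | J1 44-45 | J4 45-46 | J2 46-47 | J6 47-48 | J7 48-49 | J1 49-50 | J4 50-51 | J2 51-52 | J6 52-53 | J7 53-54 | J1 54-55 | J2 55-56 | J6 56-57 | J7 57-58 | J1 58-59 | J6 59-62 |
Completion: J1=59  J2=56  J3=35  J4=51  J5=33  J6=62  J7=58  J8=20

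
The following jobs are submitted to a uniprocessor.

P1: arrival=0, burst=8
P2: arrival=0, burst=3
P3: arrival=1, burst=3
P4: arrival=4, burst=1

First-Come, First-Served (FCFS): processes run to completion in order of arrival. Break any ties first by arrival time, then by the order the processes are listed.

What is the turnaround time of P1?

8

Schedule: | P1 0-8 | P2 8-11 | P3 11-14 | P4 14-15 |
Completion: P1=8  P2=11  P3=14  P4=15
Turnaround(P1) = completion − arrival = 8 − 0 = 8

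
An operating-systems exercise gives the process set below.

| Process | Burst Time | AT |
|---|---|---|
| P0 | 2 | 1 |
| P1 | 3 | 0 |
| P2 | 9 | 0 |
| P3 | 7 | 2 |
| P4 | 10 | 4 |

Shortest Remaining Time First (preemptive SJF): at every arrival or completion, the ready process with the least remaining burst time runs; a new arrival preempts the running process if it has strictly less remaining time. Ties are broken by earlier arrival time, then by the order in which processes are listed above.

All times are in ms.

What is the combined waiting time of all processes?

Timeline: | P1 0-3 | P0 3-5 | P3 5-12 | P2 12-21 | P4 21-31 |
Completion: P0=5  P1=3  P2=21  P3=12  P4=31
Turnaround (C−A): P0=4  P1=3  P2=21  P3=10  P4=27
Waiting = turnaround − burst: P0=2, P1=0, P2=12, P3=3, P4=17
Total waiting = 2 + 0 + 12 + 3 + 17 = 34

34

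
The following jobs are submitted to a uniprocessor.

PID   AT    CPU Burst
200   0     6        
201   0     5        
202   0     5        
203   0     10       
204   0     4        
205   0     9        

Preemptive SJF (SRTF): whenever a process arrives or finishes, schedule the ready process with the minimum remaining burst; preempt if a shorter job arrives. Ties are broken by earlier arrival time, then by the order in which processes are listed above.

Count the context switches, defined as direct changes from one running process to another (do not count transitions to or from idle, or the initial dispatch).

5

Gantt: | 204 0-4 | 201 4-9 | 202 9-14 | 200 14-20 | 205 20-29 | 203 29-39 |
Completion: 200=20  201=9  202=14  203=39  204=4  205=29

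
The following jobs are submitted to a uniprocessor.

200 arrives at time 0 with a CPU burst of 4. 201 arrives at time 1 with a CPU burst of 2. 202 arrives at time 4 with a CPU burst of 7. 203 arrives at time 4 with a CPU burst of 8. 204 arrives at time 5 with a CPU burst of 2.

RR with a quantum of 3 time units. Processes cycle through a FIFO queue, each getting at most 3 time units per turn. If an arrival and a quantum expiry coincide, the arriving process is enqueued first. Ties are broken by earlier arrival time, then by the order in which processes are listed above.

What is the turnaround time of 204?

Timeline: | 200 0-3 | 201 3-5 | 200 5-6 | 202 6-9 | 203 9-12 | 204 12-14 | 202 14-17 | 203 17-20 | 202 20-21 | 203 21-23 |
Completion: 200=6  201=5  202=21  203=23  204=14
Turnaround (C−A): 200=6  201=4  202=17  203=19  204=9
Turnaround(204) = completion − arrival = 14 − 5 = 9

9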